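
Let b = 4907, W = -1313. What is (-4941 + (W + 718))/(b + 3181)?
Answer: -692/1011 ≈ -0.68447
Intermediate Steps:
(-4941 + (W + 718))/(b + 3181) = (-4941 + (-1313 + 718))/(4907 + 3181) = (-4941 - 595)/8088 = -5536*1/8088 = -692/1011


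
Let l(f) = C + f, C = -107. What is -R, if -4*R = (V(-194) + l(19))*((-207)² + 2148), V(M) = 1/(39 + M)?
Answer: -613804077/620 ≈ -9.9001e+5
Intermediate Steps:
l(f) = -107 + f
R = 613804077/620 (R = -(1/(39 - 194) + (-107 + 19))*((-207)² + 2148)/4 = -(1/(-155) - 88)*(42849 + 2148)/4 = -(-1/155 - 88)*44997/4 = -(-13641)*44997/620 = -¼*(-613804077/155) = 613804077/620 ≈ 9.9001e+5)
-R = -1*613804077/620 = -613804077/620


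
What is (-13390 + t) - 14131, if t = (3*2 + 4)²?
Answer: -27421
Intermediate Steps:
t = 100 (t = (6 + 4)² = 10² = 100)
(-13390 + t) - 14131 = (-13390 + 100) - 14131 = -13290 - 14131 = -27421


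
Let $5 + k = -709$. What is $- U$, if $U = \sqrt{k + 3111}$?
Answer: $- \sqrt{2397} \approx -48.959$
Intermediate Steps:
$k = -714$ ($k = -5 - 709 = -714$)
$U = \sqrt{2397}$ ($U = \sqrt{-714 + 3111} = \sqrt{2397} \approx 48.959$)
$- U = - \sqrt{2397}$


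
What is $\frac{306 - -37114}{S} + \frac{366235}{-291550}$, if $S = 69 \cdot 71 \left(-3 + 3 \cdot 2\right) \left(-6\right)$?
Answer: $- \frac{4320513577}{2570946210} \approx -1.6805$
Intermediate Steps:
$S = -88182$ ($S = 4899 \left(-3 + 6\right) \left(-6\right) = 4899 \cdot 3 \left(-6\right) = 4899 \left(-18\right) = -88182$)
$\frac{306 - -37114}{S} + \frac{366235}{-291550} = \frac{306 - -37114}{-88182} + \frac{366235}{-291550} = \left(306 + 37114\right) \left(- \frac{1}{88182}\right) + 366235 \left(- \frac{1}{291550}\right) = 37420 \left(- \frac{1}{88182}\right) - \frac{73247}{58310} = - \frac{18710}{44091} - \frac{73247}{58310} = - \frac{4320513577}{2570946210}$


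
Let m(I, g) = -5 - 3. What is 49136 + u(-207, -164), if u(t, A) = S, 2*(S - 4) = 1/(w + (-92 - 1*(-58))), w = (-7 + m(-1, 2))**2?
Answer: 18771481/382 ≈ 49140.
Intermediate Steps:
m(I, g) = -8
w = 225 (w = (-7 - 8)**2 = (-15)**2 = 225)
S = 1529/382 (S = 4 + 1/(2*(225 + (-92 - 1*(-58)))) = 4 + 1/(2*(225 + (-92 + 58))) = 4 + 1/(2*(225 - 34)) = 4 + (1/2)/191 = 4 + (1/2)*(1/191) = 4 + 1/382 = 1529/382 ≈ 4.0026)
u(t, A) = 1529/382
49136 + u(-207, -164) = 49136 + 1529/382 = 18771481/382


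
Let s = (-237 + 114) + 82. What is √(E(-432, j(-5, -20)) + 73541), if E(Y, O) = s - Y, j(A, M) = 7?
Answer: 2*√18483 ≈ 271.90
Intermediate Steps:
s = -41 (s = -123 + 82 = -41)
E(Y, O) = -41 - Y
√(E(-432, j(-5, -20)) + 73541) = √((-41 - 1*(-432)) + 73541) = √((-41 + 432) + 73541) = √(391 + 73541) = √73932 = 2*√18483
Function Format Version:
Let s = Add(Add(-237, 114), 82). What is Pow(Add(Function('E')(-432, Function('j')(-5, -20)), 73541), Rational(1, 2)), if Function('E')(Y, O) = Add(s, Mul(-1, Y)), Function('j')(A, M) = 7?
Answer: Mul(2, Pow(18483, Rational(1, 2))) ≈ 271.90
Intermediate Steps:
s = -41 (s = Add(-123, 82) = -41)
Function('E')(Y, O) = Add(-41, Mul(-1, Y))
Pow(Add(Function('E')(-432, Function('j')(-5, -20)), 73541), Rational(1, 2)) = Pow(Add(Add(-41, Mul(-1, -432)), 73541), Rational(1, 2)) = Pow(Add(Add(-41, 432), 73541), Rational(1, 2)) = Pow(Add(391, 73541), Rational(1, 2)) = Pow(73932, Rational(1, 2)) = Mul(2, Pow(18483, Rational(1, 2)))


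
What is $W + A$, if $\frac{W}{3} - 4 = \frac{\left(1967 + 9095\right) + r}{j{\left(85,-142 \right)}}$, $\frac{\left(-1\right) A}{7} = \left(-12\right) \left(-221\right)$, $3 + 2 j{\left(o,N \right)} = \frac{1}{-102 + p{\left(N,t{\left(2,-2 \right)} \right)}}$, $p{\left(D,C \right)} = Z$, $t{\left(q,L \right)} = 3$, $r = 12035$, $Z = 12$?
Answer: $- \frac{17499972}{271} \approx -64576.0$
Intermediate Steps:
$p{\left(D,C \right)} = 12$
$j{\left(o,N \right)} = - \frac{271}{180}$ ($j{\left(o,N \right)} = - \frac{3}{2} + \frac{1}{2 \left(-102 + 12\right)} = - \frac{3}{2} + \frac{1}{2 \left(-90\right)} = - \frac{3}{2} + \frac{1}{2} \left(- \frac{1}{90}\right) = - \frac{3}{2} - \frac{1}{180} = - \frac{271}{180}$)
$A = -18564$ ($A = - 7 \left(\left(-12\right) \left(-221\right)\right) = \left(-7\right) 2652 = -18564$)
$W = - \frac{12469128}{271}$ ($W = 12 + 3 \frac{\left(1967 + 9095\right) + 12035}{- \frac{271}{180}} = 12 + 3 \left(11062 + 12035\right) \left(- \frac{180}{271}\right) = 12 + 3 \cdot 23097 \left(- \frac{180}{271}\right) = 12 + 3 \left(- \frac{4157460}{271}\right) = 12 - \frac{12472380}{271} = - \frac{12469128}{271} \approx -46012.0$)
$W + A = - \frac{12469128}{271} - 18564 = - \frac{17499972}{271}$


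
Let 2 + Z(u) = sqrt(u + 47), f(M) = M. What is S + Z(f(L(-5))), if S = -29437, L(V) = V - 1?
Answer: -29439 + sqrt(41) ≈ -29433.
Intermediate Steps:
L(V) = -1 + V
Z(u) = -2 + sqrt(47 + u) (Z(u) = -2 + sqrt(u + 47) = -2 + sqrt(47 + u))
S + Z(f(L(-5))) = -29437 + (-2 + sqrt(47 + (-1 - 5))) = -29437 + (-2 + sqrt(47 - 6)) = -29437 + (-2 + sqrt(41)) = -29439 + sqrt(41)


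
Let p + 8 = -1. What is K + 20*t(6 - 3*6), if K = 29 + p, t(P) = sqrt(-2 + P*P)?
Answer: 20 + 20*sqrt(142) ≈ 258.33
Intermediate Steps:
p = -9 (p = -8 - 1 = -9)
t(P) = sqrt(-2 + P**2)
K = 20 (K = 29 - 9 = 20)
K + 20*t(6 - 3*6) = 20 + 20*sqrt(-2 + (6 - 3*6)**2) = 20 + 20*sqrt(-2 + (6 - 18)**2) = 20 + 20*sqrt(-2 + (-12)**2) = 20 + 20*sqrt(-2 + 144) = 20 + 20*sqrt(142)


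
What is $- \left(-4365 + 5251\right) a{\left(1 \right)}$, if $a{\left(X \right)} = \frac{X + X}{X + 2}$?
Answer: $- \frac{1772}{3} \approx -590.67$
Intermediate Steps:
$a{\left(X \right)} = \frac{2 X}{2 + X}$
$- \left(-4365 + 5251\right) a{\left(1 \right)} = - \left(-4365 + 5251\right) 2 \cdot 1 \frac{1}{2 + 1} = - 886 \cdot 2 \cdot 1 \cdot \frac{1}{3} = - \frac{886 \cdot 2}{3} = \left(-1\right) \frac{1772}{3} = - \frac{1772}{3}$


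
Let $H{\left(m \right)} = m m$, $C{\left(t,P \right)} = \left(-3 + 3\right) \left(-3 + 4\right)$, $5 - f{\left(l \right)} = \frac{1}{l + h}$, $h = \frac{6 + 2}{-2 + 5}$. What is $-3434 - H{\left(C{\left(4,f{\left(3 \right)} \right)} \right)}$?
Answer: $-3434$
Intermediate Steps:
$h = \frac{8}{3} \approx 2.6667$
$f{\left(l \right)} = 5 - \frac{1}{\frac{8}{3} + l}$ ($f{\left(l \right)} = 5 - \frac{1}{l + \frac{8}{3}} = 5 - \frac{1}{\frac{8}{3} + l}$)
$C{\left(t,P \right)} = 0$ ($C{\left(t,P \right)} = 0 \cdot 1 = 0$)
$H{\left(m \right)} = m^{2}$
$-3434 - H{\left(C{\left(4,f{\left(3 \right)} \right)} \right)} = -3434 - 0^{2} = -3434 - 0 = -3434 + 0 = -3434$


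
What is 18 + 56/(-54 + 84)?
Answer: 298/15 ≈ 19.867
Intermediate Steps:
18 + 56/(-54 + 84) = 18 + 56/30 = 18 + 56*(1/30) = 18 + 28/15 = 298/15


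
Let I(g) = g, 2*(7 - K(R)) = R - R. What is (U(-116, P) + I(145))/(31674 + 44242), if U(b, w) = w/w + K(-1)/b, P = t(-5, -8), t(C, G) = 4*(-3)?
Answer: 16929/8806256 ≈ 0.0019224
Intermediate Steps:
K(R) = 7 (K(R) = 7 - (R - R)/2 = 7 - ½*0 = 7 + 0 = 7)
t(C, G) = -12
P = -12
U(b, w) = 1 + 7/b (U(b, w) = w/w + 7/b = 1 + 7/b)
(U(-116, P) + I(145))/(31674 + 44242) = ((7 - 116)/(-116) + 145)/(31674 + 44242) = (-1/116*(-109) + 145)/75916 = (109/116 + 145)*(1/75916) = (16929/116)*(1/75916) = 16929/8806256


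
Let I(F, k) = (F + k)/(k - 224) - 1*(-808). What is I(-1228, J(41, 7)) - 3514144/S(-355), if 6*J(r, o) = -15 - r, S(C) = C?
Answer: 133100328/12425 ≈ 10712.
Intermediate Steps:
J(r, o) = -5/2 - r/6 (J(r, o) = (-15 - r)/6 = -5/2 - r/6)
I(F, k) = 808 + (F + k)/(-224 + k) (I(F, k) = (F + k)/(-224 + k) + 808 = 808 + (F + k)/(-224 + k))
I(-1228, J(41, 7)) - 3514144/S(-355) = (-180992 - 1228 + 809*(-5/2 - 1/6*41))/(-224 + (-5/2 - 1/6*41)) - 3514144/(-355) = (-180992 - 1228 + 809*(-5/2 - 41/6))/(-224 + (-5/2 - 41/6)) - 3514144*(-1/355) = (-180992 - 1228 + 809*(-28/3))/(-224 - 28/3) + 3514144/355 = (-180992 - 1228 - 22652/3)/(-700/3) + 3514144/355 = -3/700*(-569312/3) + 3514144/355 = 142328/175 + 3514144/355 = 133100328/12425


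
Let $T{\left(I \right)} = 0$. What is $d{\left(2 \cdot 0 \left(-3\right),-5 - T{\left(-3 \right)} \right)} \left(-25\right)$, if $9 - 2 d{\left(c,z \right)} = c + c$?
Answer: $- \frac{225}{2} \approx -112.5$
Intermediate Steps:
$d{\left(c,z \right)} = \frac{9}{2} - c$ ($d{\left(c,z \right)} = \frac{9}{2} - \frac{c + c}{2} = \frac{9}{2} - \frac{2 c}{2} = \frac{9}{2} - c$)
$d{\left(2 \cdot 0 \left(-3\right),-5 - T{\left(-3 \right)} \right)} \left(-25\right) = \left(\frac{9}{2} - 2 \cdot 0 \left(-3\right)\right) \left(-25\right) = \left(\frac{9}{2} - 0 \left(-3\right)\right) \left(-25\right) = \left(\frac{9}{2} - 0\right) \left(-25\right) = \left(\frac{9}{2} + 0\right) \left(-25\right) = \frac{9}{2} \left(-25\right) = - \frac{225}{2}$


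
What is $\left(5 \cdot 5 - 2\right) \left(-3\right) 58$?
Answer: $-4002$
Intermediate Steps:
$\left(5 \cdot 5 - 2\right) \left(-3\right) 58 = \left(25 - 2\right) \left(-3\right) 58 = 23 \left(-3\right) 58 = \left(-69\right) 58 = -4002$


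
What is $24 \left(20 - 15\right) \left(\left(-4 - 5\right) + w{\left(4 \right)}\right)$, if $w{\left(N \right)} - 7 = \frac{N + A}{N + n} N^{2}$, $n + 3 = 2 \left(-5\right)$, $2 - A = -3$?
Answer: $-2160$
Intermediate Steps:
$A = 5$ ($A = 2 - -3 = 2 + 3 = 5$)
$n = -13$ ($n = -3 + 2 \left(-5\right) = -3 - 10 = -13$)
$w{\left(N \right)} = 7 + \frac{N^{2} \left(5 + N\right)}{-13 + N}$ ($w{\left(N \right)} = 7 + \frac{N + 5}{N - 13} N^{2} = 7 + \frac{5 + N}{-13 + N} N^{2} = 7 + \frac{N^{2} \left(5 + N\right)}{-13 + N}$)
$24 \left(20 - 15\right) \left(\left(-4 - 5\right) + w{\left(4 \right)}\right) = 24 \left(20 - 15\right) \left(\left(-4 - 5\right) + \frac{-91 + 4^{3} + 5 \cdot 4^{2} + 7 \cdot 4}{-13 + 4}\right) = 24 \left(20 - 15\right) \left(-9 + \frac{-91 + 64 + 5 \cdot 16 + 28}{-9}\right) = 24 \cdot 5 \left(-9 - \frac{-91 + 64 + 80 + 28}{9}\right) = 120 \left(-9 - 9\right) = 120 \left(-18\right) = -2160$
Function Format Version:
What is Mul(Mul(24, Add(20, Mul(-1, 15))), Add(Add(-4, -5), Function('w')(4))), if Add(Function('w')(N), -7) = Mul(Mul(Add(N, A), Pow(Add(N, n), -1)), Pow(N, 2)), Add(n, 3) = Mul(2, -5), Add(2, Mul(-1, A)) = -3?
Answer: -2160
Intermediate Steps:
A = 5 (A = Add(2, Mul(-1, -3)) = Add(2, 3) = 5)
n = -13 (n = Add(-3, Mul(2, -5)) = Add(-3, -10) = -13)
Function('w')(N) = Add(7, Mul(Pow(N, 2), Pow(Add(-13, N), -1), Add(5, N))) (Function('w')(N) = Add(7, Mul(Mul(Add(N, 5), Pow(Add(N, -13), -1)), Pow(N, 2))) = Add(7, Mul(Mul(Add(5, N), Pow(Add(-13, N), -1)), Pow(N, 2))) = Add(7, Mul(Mul(Pow(Add(-13, N), -1), Add(5, N)), Pow(N, 2))) = Add(7, Mul(Pow(N, 2), Pow(Add(-13, N), -1), Add(5, N))))
Mul(Mul(24, Add(20, Mul(-1, 15))), Add(Add(-4, -5), Function('w')(4))) = Mul(Mul(24, Add(20, Mul(-1, 15))), Add(Add(-4, -5), Mul(Pow(Add(-13, 4), -1), Add(-91, Pow(4, 3), Mul(5, Pow(4, 2)), Mul(7, 4))))) = Mul(Mul(24, Add(20, -15)), Add(-9, Mul(Pow(-9, -1), Add(-91, 64, Mul(5, 16), 28)))) = Mul(Mul(24, 5), Add(-9, Mul(Rational(-1, 9), Add(-91, 64, 80, 28)))) = Mul(120, Add(-9, Mul(Rational(-1, 9), 81))) = Mul(120, Add(-9, -9)) = Mul(120, -18) = -2160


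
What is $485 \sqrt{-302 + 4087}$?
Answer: $485 \sqrt{3785} \approx 29838.0$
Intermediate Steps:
$485 \sqrt{-302 + 4087} = 485 \sqrt{3785}$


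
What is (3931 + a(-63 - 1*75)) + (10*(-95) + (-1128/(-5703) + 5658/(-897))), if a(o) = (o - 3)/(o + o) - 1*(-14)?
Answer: 6796690083/2273596 ≈ 2989.4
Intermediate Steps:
a(o) = 14 + (-3 + o)/(2*o) (a(o) = (-3 + o)/((2*o)) + 14 = (-3 + o)*(1/(2*o)) + 14 = (-3 + o)/(2*o) + 14 = 14 + (-3 + o)/(2*o))
(3931 + a(-63 - 1*75)) + (10*(-95) + (-1128/(-5703) + 5658/(-897))) = (3931 + (-3 + 29*(-63 - 1*75))/(2*(-63 - 1*75))) + (10*(-95) + (-1128/(-5703) + 5658/(-897))) = (3931 + (-3 + 29*(-63 - 75))/(2*(-63 - 75))) + (-950 + (-1128*(-1/5703) + 5658*(-1/897))) = (3931 + (1/2)*(-3 + 29*(-138))/(-138)) + (-950 + (376/1901 - 82/13)) = (3931 + (1/2)*(-1/138)*(-3 - 4002)) + (-950 - 150994/24713) = (3931 + (1/2)*(-1/138)*(-4005)) - 23628344/24713 = (3931 + 1335/92) - 23628344/24713 = 362987/92 - 23628344/24713 = 6796690083/2273596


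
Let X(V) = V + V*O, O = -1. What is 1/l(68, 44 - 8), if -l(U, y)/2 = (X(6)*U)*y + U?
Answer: -1/136 ≈ -0.0073529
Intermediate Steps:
X(V) = 0 (X(V) = V + V*(-1) = V - V = 0)
l(U, y) = -2*U (l(U, y) = -2*((0*U)*y + U) = -2*(0*y + U) = -2*(0 + U) = -2*U)
1/l(68, 44 - 8) = 1/(-2*68) = 1/(-136) = -1/136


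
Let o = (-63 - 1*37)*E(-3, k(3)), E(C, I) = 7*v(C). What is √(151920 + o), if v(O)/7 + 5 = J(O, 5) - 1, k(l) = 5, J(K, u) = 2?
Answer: 16*√670 ≈ 414.15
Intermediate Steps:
v(O) = -28 (v(O) = -35 + 7*(2 - 1) = -35 + 7*1 = -35 + 7 = -28)
E(C, I) = -196 (E(C, I) = 7*(-28) = -196)
o = 19600 (o = (-63 - 1*37)*(-196) = (-63 - 37)*(-196) = -100*(-196) = 19600)
√(151920 + o) = √(151920 + 19600) = √171520 = 16*√670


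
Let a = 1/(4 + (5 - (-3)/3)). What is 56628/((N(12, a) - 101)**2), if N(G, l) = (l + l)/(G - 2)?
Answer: 130000/23409 ≈ 5.5534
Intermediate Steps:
a = 1/10 (a = 1/(4 + (5 - (-3)/3)) = 1/(4 + (5 - 1*(-1))) = 1/(4 + (5 + 1)) = 1/(4 + 6) = 1/10 ≈ 0.10000)
N(G, l) = 2*l/(-2 + G) (N(G, l) = (2*l)/(-2 + G) = 2*l/(-2 + G))
56628/((N(12, a) - 101)**2) = 56628/((2*(1/10)/(-2 + 12) - 101)**2) = 56628/((2*(1/10)/10 - 101)**2) = 56628/((2*(1/10)*(1/10) - 101)**2) = 56628/((1/50 - 101)**2) = 56628/((-5049/50)**2) = 56628/(25492401/2500) = 56628*(2500/25492401) = 130000/23409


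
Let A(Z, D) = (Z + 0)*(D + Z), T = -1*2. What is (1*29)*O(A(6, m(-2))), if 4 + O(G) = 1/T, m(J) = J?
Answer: -261/2 ≈ -130.50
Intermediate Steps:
T = -2
A(Z, D) = Z*(D + Z)
O(G) = -9/2 (O(G) = -4 + 1/(-2) = -4 - ½ = -9/2)
(1*29)*O(A(6, m(-2))) = (1*29)*(-9/2) = 29*(-9/2) = -261/2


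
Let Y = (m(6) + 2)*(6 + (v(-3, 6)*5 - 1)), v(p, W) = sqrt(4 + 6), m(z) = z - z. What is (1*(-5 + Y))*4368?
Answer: 21840 + 43680*sqrt(10) ≈ 1.5997e+5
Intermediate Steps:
m(z) = 0
v(p, W) = sqrt(10)
Y = 10 + 10*sqrt(10) (Y = (0 + 2)*(6 + (sqrt(10)*5 - 1)) = 2*(6 + (5*sqrt(10) - 1)) = 2*(6 + (-1 + 5*sqrt(10))) = 2*(5 + 5*sqrt(10)) = 10 + 10*sqrt(10) ≈ 41.623)
(1*(-5 + Y))*4368 = (1*(-5 + (10 + 10*sqrt(10))))*4368 = (1*(5 + 10*sqrt(10)))*4368 = (5 + 10*sqrt(10))*4368 = 21840 + 43680*sqrt(10)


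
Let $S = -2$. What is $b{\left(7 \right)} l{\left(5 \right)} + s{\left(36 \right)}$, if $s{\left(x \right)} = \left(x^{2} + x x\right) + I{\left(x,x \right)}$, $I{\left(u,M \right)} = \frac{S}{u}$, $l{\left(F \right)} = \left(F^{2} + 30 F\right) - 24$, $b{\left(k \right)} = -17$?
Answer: $\frac{449}{18} \approx 24.944$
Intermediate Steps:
$l{\left(F \right)} = -24 + F^{2} + 30 F$
$I{\left(u,M \right)} = - \frac{2}{u}$
$s{\left(x \right)} = - \frac{2}{x} + 2 x^{2}$ ($s{\left(x \right)} = \left(x^{2} + x x\right) - \frac{2}{x} = \left(x^{2} + x^{2}\right) - \frac{2}{x} = 2 x^{2} - \frac{2}{x} = - \frac{2}{x} + 2 x^{2}$)
$b{\left(7 \right)} l{\left(5 \right)} + s{\left(36 \right)} = - 17 \left(-24 + 5^{2} + 30 \cdot 5\right) + \frac{2 \left(-1 + 36^{3}\right)}{36} = - 17 \left(-24 + 25 + 150\right) + 2 \cdot \frac{1}{36} \left(-1 + 46656\right) = \left(-17\right) 151 + 2 \cdot \frac{1}{36} \cdot 46655 = -2567 + \frac{46655}{18} = \frac{449}{18}$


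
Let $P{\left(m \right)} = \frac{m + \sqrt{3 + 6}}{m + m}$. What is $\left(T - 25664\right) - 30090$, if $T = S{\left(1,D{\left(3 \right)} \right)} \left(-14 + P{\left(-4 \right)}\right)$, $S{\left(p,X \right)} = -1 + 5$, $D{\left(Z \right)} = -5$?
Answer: $- \frac{111619}{2} \approx -55810.0$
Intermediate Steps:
$P{\left(m \right)} = \frac{3 + m}{2 m}$ ($P{\left(m \right)} = \frac{m + \sqrt{9}}{2 m} = \left(m + 3\right) \frac{1}{2 m} = \left(3 + m\right) \frac{1}{2 m} = \frac{3 + m}{2 m}$)
$S{\left(p,X \right)} = 4$
$T = - \frac{111}{2}$ ($T = 4 \left(-14 + \frac{3 - 4}{2 \left(-4\right)}\right) = 4 \left(-14 + \frac{1}{2} \left(- \frac{1}{4}\right) \left(-1\right)\right) = 4 \left(-14 + \frac{1}{8}\right) = 4 \left(- \frac{111}{8}\right) = - \frac{111}{2} \approx -55.5$)
$\left(T - 25664\right) - 30090 = \left(- \frac{111}{2} - 25664\right) - 30090 = - \frac{51439}{2} - 30090 = - \frac{111619}{2}$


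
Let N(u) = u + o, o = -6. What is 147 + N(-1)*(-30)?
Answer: 357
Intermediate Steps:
N(u) = -6 + u (N(u) = u - 6 = -6 + u)
147 + N(-1)*(-30) = 147 + (-6 - 1)*(-30) = 147 - 7*(-30) = 147 + 210 = 357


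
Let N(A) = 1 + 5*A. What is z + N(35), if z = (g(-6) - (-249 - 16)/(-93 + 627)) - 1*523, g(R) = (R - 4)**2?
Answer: -131633/534 ≈ -246.50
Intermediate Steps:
g(R) = (-4 + R)**2
z = -225617/534 (z = ((-4 - 6)**2 - (-249 - 16)/(-93 + 627)) - 1*523 = ((-10)**2 - (-265)/534) - 523 = (100 - (-265)/534) - 523 = (100 - 1*(-265/534)) - 523 = (100 + 265/534) - 523 = 53665/534 - 523 = -225617/534 ≈ -422.50)
z + N(35) = -225617/534 + (1 + 5*35) = -225617/534 + (1 + 175) = -225617/534 + 176 = -131633/534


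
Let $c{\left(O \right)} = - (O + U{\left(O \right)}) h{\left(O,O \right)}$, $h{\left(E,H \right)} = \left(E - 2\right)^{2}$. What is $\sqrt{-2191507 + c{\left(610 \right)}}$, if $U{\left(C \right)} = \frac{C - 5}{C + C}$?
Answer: $\frac{11 i \sqrt{7007469123}}{61} \approx 15095.0 i$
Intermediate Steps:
$h{\left(E,H \right)} = \left(-2 + E\right)^{2}$
$U{\left(C \right)} = \frac{-5 + C}{2 C}$
$c{\left(O \right)} = \left(-2 + O\right)^{2} \left(- O - \frac{-5 + O}{2 O}\right)$ ($c{\left(O \right)} = - (O + \frac{-5 + O}{2 O}) \left(-2 + O\right)^{2} = \left(- O - \frac{-5 + O}{2 O}\right) \left(-2 + O\right)^{2} = \left(-2 + O\right)^{2} \left(- O - \frac{-5 + O}{2 O}\right)$)
$\sqrt{-2191507 + c{\left(610 \right)}} = \sqrt{-2191507 + \frac{\left(-2 + 610\right)^{2} \left(5 - 610 - 2 \cdot 610^{2}\right)}{2 \cdot 610}} = \sqrt{-2191507 + \frac{1}{2} \cdot \frac{1}{610} \cdot 608^{2} \left(5 - 610 - 744200\right)} = \sqrt{-2191507 + \frac{1}{2} \cdot \frac{1}{610} \cdot 369664 \left(5 - 610 - 744200\right)} = \sqrt{-2191507 + \frac{1}{2} \cdot \frac{1}{610} \cdot 369664 \left(-744805\right)} = \sqrt{-2191507 - \frac{13766379776}{61}} = \sqrt{- \frac{13900061703}{61}} = \frac{11 i \sqrt{7007469123}}{61}$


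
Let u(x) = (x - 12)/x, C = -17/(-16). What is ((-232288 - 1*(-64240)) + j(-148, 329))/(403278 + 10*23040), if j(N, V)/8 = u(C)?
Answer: -1429108/5386263 ≈ -0.26532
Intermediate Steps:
C = 17/16 (C = -17*(-1/16) = 17/16 ≈ 1.0625)
u(x) = (-12 + x)/x
j(N, V) = -1400/17 (j(N, V) = 8*((-12 + 17/16)/(17/16)) = 8*((16/17)*(-175/16)) = 8*(-175/17) = -1400/17)
((-232288 - 1*(-64240)) + j(-148, 329))/(403278 + 10*23040) = ((-232288 - 1*(-64240)) - 1400/17)/(403278 + 10*23040) = ((-232288 + 64240) - 1400/17)/(403278 + 230400) = (-168048 - 1400/17)/633678 = -2858216/17*1/633678 = -1429108/5386263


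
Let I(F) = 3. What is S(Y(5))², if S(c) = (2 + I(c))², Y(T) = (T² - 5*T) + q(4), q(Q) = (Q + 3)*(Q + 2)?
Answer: 625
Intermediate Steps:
q(Q) = (2 + Q)*(3 + Q) (q(Q) = (3 + Q)*(2 + Q) = (2 + Q)*(3 + Q))
Y(T) = 42 + T² - 5*T (Y(T) = (T² - 5*T) + (6 + 4² + 5*4) = (T² - 5*T) + (6 + 16 + 20) = (T² - 5*T) + 42 = 42 + T² - 5*T)
S(c) = 25 (S(c) = (2 + 3)² = 5² = 25)
S(Y(5))² = 25² = 625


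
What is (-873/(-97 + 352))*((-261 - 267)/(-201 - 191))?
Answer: -19206/4165 ≈ -4.6113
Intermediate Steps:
(-873/(-97 + 352))*((-261 - 267)/(-201 - 191)) = (-873/255)*(-528/(-392)) = (-873*1/255)*(-528*(-1/392)) = -291/85*66/49 = -19206/4165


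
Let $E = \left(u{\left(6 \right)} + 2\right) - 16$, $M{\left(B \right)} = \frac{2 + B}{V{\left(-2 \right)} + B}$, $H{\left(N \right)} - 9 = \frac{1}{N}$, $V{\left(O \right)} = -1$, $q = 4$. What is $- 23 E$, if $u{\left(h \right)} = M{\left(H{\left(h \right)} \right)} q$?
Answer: $\frac{9614}{49} \approx 196.2$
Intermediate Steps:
$H{\left(N \right)} = 9 + \frac{1}{N}$
$M{\left(B \right)} = \frac{2 + B}{-1 + B}$
$u{\left(h \right)} = \frac{4 \left(11 + \frac{1}{h}\right)}{8 + \frac{1}{h}}$ ($u{\left(h \right)} = \frac{2 + \left(9 + \frac{1}{h}\right)}{-1 + \left(9 + \frac{1}{h}\right)} 4 = \frac{11 + \frac{1}{h}}{8 + \frac{1}{h}} 4 = \frac{4 \left(11 + \frac{1}{h}\right)}{8 + \frac{1}{h}}$)
$E = - \frac{418}{49}$ ($E = \left(\frac{4 \left(1 + 11 \cdot 6\right)}{1 + 8 \cdot 6} + 2\right) - 16 = \left(\frac{4 \left(1 + 66\right)}{1 + 48} + 2\right) - 16 = \left(4 \cdot \frac{1}{49} \cdot 67 + 2\right) - 16 = \left(\frac{268}{49} + 2\right) - 16 = \frac{366}{49} - 16 = - \frac{418}{49} \approx -8.5306$)
$- 23 E = \left(-23\right) \left(- \frac{418}{49}\right) = \frac{9614}{49}$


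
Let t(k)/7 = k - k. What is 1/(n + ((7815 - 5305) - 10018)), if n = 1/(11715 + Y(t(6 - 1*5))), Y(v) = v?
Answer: -11715/87956219 ≈ -0.00013319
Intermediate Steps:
t(k) = 0 (t(k) = 7*(k - k) = 7*0 = 0)
n = 1/11715 (n = 1/(11715 + 0) = 1/11715 ≈ 8.5361e-5)
1/(n + ((7815 - 5305) - 10018)) = 1/(1/11715 + ((7815 - 5305) - 10018)) = 1/(1/11715 + (2510 - 10018)) = 1/(1/11715 - 7508) = 1/(-87956219/11715) = -11715/87956219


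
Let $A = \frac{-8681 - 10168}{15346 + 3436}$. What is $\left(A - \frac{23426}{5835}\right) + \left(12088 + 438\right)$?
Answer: $\frac{1372211571173}{109592970} \approx 12521.0$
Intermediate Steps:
$A = - \frac{18849}{18782} \approx -1.0036$
$\left(A - \frac{23426}{5835}\right) + \left(12088 + 438\right) = \left(- \frac{18849}{18782} - \frac{23426}{5835}\right) + \left(12088 + 438\right) = \left(- \frac{18849}{18782} - \frac{23426}{5835}\right) + 12526 = - \frac{549971047}{109592970} + 12526 = \frac{1372211571173}{109592970}$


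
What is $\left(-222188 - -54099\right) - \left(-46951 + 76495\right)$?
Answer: $-197633$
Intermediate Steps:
$\left(-222188 - -54099\right) - \left(-46951 + 76495\right) = \left(-222188 + 54099\right) - 29544 = -168089 - 29544 = -197633$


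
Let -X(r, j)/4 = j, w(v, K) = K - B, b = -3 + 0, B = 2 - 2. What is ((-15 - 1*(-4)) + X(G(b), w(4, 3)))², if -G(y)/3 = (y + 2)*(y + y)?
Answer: 529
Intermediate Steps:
B = 0
b = -3
G(y) = -6*y*(2 + y) (G(y) = -3*(y + 2)*(y + y) = -3*(2 + y)*2*y = -6*y*(2 + y))
w(v, K) = K (w(v, K) = K - 1*0 = K + 0 = K)
X(r, j) = -4*j
((-15 - 1*(-4)) + X(G(b), w(4, 3)))² = ((-15 - 1*(-4)) - 4*3)² = ((-15 + 4) - 12)² = (-11 - 12)² = (-23)² = 529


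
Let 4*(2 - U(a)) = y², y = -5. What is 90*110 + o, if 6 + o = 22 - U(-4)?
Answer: 39681/4 ≈ 9920.3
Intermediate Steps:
U(a) = -17/4 (U(a) = 2 - ¼*(-5)² = 2 - ¼*25 = 2 - 25/4 = -17/4)
o = 81/4 (o = -6 + (22 - 1*(-17/4)) = -6 + (22 + 17/4) = -6 + 105/4 = 81/4 ≈ 20.250)
90*110 + o = 90*110 + 81/4 = 9900 + 81/4 = 39681/4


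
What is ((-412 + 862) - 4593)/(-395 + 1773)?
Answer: -4143/1378 ≈ -3.0065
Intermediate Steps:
((-412 + 862) - 4593)/(-395 + 1773) = (450 - 4593)/1378 = -4143*1/1378 = -4143/1378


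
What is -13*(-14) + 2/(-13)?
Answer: 2364/13 ≈ 181.85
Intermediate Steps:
-13*(-14) + 2/(-13) = 182 + 2*(-1/13) = 182 - 2/13 = 2364/13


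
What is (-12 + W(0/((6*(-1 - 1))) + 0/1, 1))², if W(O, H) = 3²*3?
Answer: 225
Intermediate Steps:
W(O, H) = 27 (W(O, H) = 9*3 = 27)
(-12 + W(0/((6*(-1 - 1))) + 0/1, 1))² = (-12 + 27)² = 15² = 225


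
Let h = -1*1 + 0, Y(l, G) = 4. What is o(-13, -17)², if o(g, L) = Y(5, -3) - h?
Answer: 25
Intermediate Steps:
h = -1 (h = -1 + 0 = -1)
o(g, L) = 5 (o(g, L) = 4 - 1*(-1) = 4 + 1 = 5)
o(-13, -17)² = 5² = 25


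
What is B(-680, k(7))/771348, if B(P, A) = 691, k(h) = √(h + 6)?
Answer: 691/771348 ≈ 0.00089583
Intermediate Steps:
k(h) = √(6 + h)
B(-680, k(7))/771348 = 691/771348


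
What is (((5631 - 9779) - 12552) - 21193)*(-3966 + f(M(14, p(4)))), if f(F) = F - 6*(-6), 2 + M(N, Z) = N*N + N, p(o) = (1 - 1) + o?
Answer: 141037746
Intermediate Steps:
p(o) = o (p(o) = 0 + o = o)
M(N, Z) = -2 + N + N² (M(N, Z) = -2 + (N*N + N) = -2 + (N² + N) = -2 + (N + N²) = -2 + N + N²)
f(F) = 36 + F (f(F) = F + 36 = 36 + F)
(((5631 - 9779) - 12552) - 21193)*(-3966 + f(M(14, p(4)))) = (((5631 - 9779) - 12552) - 21193)*(-3966 + (36 + (-2 + 14 + 14²))) = ((-4148 - 12552) - 21193)*(-3966 + (36 + (-2 + 14 + 196))) = (-16700 - 21193)*(-3966 + (36 + 208)) = -37893*(-3966 + 244) = -37893*(-3722) = 141037746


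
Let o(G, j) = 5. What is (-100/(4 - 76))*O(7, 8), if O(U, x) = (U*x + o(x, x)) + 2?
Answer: 175/2 ≈ 87.500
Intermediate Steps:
O(U, x) = 7 + U*x (O(U, x) = (U*x + 5) + 2 = (5 + U*x) + 2 = 7 + U*x)
(-100/(4 - 76))*O(7, 8) = (-100/(4 - 76))*(7 + 7*8) = (-100/(-72))*(7 + 56) = -100*(-1/72)*63 = (25/18)*63 = 175/2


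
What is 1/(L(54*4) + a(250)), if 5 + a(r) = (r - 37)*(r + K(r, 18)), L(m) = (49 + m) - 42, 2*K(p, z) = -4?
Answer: 1/53042 ≈ 1.8853e-5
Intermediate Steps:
K(p, z) = -2 (K(p, z) = (½)*(-4) = -2)
L(m) = 7 + m
a(r) = -5 + (-37 + r)*(-2 + r) (a(r) = -5 + (r - 37)*(r - 2) = -5 + (-37 + r)*(-2 + r))
1/(L(54*4) + a(250)) = 1/((7 + 54*4) + (69 + 250² - 39*250)) = 1/((7 + 216) + (69 + 62500 - 9750)) = 1/(223 + 52819) = 1/53042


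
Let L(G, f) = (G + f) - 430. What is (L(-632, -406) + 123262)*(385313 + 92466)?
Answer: 58190615526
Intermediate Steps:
L(G, f) = -430 + G + f
(L(-632, -406) + 123262)*(385313 + 92466) = ((-430 - 632 - 406) + 123262)*(385313 + 92466) = (-1468 + 123262)*477779 = 121794*477779 = 58190615526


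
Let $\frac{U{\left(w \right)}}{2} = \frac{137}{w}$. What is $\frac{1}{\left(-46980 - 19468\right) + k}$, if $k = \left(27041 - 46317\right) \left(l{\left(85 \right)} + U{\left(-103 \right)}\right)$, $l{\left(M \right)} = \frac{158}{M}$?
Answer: $- \frac{8755}{446511824} \approx -1.9608 \cdot 10^{-5}$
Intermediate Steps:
$U{\left(w \right)} = \frac{274}{w}$ ($U{\left(w \right)} = 2 \frac{137}{w} = \frac{274}{w}$)
$k = \frac{135240416}{8755}$ ($k = \left(27041 - 46317\right) \left(\frac{158}{85} + \frac{274}{-103}\right) = - 19276 \left(158 \cdot \frac{1}{85} + 274 \left(- \frac{1}{103}\right)\right) = - 19276 \left(\frac{158}{85} - \frac{274}{103}\right) = \left(-19276\right) \left(- \frac{7016}{8755}\right) = \frac{135240416}{8755} \approx 15447.0$)
$\frac{1}{\left(-46980 - 19468\right) + k} = \frac{1}{\left(-46980 - 19468\right) + \frac{135240416}{8755}} = \frac{1}{-66448 + \frac{135240416}{8755}} = \frac{1}{- \frac{446511824}{8755}} = - \frac{8755}{446511824}$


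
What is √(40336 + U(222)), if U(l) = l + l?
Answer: 2*√10195 ≈ 201.94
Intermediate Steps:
U(l) = 2*l
√(40336 + U(222)) = √(40336 + 2*222) = √(40336 + 444) = √40780 = 2*√10195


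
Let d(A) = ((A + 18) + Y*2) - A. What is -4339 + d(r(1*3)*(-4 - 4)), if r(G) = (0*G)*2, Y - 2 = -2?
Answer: -4321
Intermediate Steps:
Y = 0 (Y = 2 - 2 = 0)
r(G) = 0 (r(G) = 0*2 = 0)
d(A) = 18 (d(A) = ((A + 18) + 0*2) - A = ((18 + A) + 0) - A = (18 + A) - A = 18)
-4339 + d(r(1*3)*(-4 - 4)) = -4339 + 18 = -4321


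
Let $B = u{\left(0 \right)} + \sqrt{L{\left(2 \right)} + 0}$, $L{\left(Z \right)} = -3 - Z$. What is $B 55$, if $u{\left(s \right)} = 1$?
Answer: $55 + 55 i \sqrt{5} \approx 55.0 + 122.98 i$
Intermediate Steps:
$B = 1 + i \sqrt{5}$ ($B = 1 + \sqrt{\left(-3 - 2\right) + 0} = 1 + \sqrt{-5 + 0} = 1 + \sqrt{-5} = 1 + i \sqrt{5} \approx 1.0 + 2.2361 i$)
$B 55 = \left(1 + i \sqrt{5}\right) 55 = 55 + 55 i \sqrt{5}$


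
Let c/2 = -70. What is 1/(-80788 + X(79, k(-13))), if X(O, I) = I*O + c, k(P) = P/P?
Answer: -1/80849 ≈ -1.2369e-5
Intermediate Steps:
c = -140 (c = 2*(-70) = -140)
k(P) = 1
X(O, I) = -140 + I*O (X(O, I) = I*O - 140 = -140 + I*O)
1/(-80788 + X(79, k(-13))) = 1/(-80788 + (-140 + 1*79)) = 1/(-80788 + (-140 + 79)) = 1/(-80788 - 61) = 1/(-80849) = -1/80849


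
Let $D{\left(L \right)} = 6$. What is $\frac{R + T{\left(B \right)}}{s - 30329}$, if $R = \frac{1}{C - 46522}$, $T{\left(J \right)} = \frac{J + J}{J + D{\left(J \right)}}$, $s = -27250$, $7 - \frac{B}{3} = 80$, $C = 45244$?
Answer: $- \frac{37}{1036422} \approx -3.57 \cdot 10^{-5}$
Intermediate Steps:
$B = -219$ ($B = 21 - 240 = -219$)
$T{\left(J \right)} = \frac{2 J}{6 + J}$ ($T{\left(J \right)} = \frac{J + J}{J + 6} = \frac{2 J}{6 + J}$)
$R = - \frac{1}{1278}$ ($R = \frac{1}{45244 - 46522} = \frac{1}{-1278} = - \frac{1}{1278} \approx -0.00078247$)
$\frac{R + T{\left(B \right)}}{s - 30329} = \frac{- \frac{1}{1278} + 2 \left(-219\right) \frac{1}{6 - 219}}{-27250 - 30329} = \frac{- \frac{1}{1278} + 2 \left(-219\right) \frac{1}{-213}}{-57579} = \left(- \frac{1}{1278} + 2 \left(-219\right) \left(- \frac{1}{213}\right)\right) \left(- \frac{1}{57579}\right) = \left(- \frac{1}{1278} + \frac{146}{71}\right) \left(- \frac{1}{57579}\right) = \frac{37}{18} \left(- \frac{1}{57579}\right) = - \frac{37}{1036422}$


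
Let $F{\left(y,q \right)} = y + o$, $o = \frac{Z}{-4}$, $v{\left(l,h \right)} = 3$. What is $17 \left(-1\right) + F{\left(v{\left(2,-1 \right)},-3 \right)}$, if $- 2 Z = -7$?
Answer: $- \frac{119}{8} \approx -14.875$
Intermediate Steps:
$Z = \frac{7}{2}$ ($Z = \left(- \frac{1}{2}\right) \left(-7\right) = \frac{7}{2} \approx 3.5$)
$o = - \frac{7}{8}$ ($o = \frac{7}{2 \left(-4\right)} = \frac{7}{2} \left(- \frac{1}{4}\right) = - \frac{7}{8} \approx -0.875$)
$F{\left(y,q \right)} = - \frac{7}{8} + y$ ($F{\left(y,q \right)} = y - \frac{7}{8} = - \frac{7}{8} + y$)
$17 \left(-1\right) + F{\left(v{\left(2,-1 \right)},-3 \right)} = 17 \left(-1\right) + \left(- \frac{7}{8} + 3\right) = -17 + \frac{17}{8} = - \frac{119}{8}$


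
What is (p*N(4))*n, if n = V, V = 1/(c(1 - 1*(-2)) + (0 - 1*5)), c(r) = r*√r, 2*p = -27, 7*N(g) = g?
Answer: -135/7 - 81*√3/7 ≈ -39.328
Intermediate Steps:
N(g) = g/7
p = -27/2 (p = (½)*(-27) = -27/2 ≈ -13.500)
c(r) = r^(3/2)
V = 1/(-5 + 3*√3) (V = 1/((1 - 1*(-2))^(3/2) + (0 - 1*5)) = 1/((1 + 2)^(3/2) + (0 - 5)) = 1/(3^(3/2) - 5) = 1/(3*√3 - 5) = 1/(-5 + 3*√3) ≈ 5.0981)
n = 5/2 + 3*√3/2 ≈ 5.0981
(p*N(4))*n = (-27*4/14)*(5/2 + 3*√3/2) = (-27/2*4/7)*(5/2 + 3*√3/2) = -54*(5/2 + 3*√3/2)/7 = -135/7 - 81*√3/7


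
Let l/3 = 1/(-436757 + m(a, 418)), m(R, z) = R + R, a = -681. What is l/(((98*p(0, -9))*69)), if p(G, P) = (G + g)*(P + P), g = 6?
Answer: 1/106652184408 ≈ 9.3763e-12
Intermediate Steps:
p(G, P) = 2*P*(6 + G) (p(G, P) = (G + 6)*(P + P) = (6 + G)*(2*P) = 2*P*(6 + G))
m(R, z) = 2*R
l = -3/438119 (l = 3/(-436757 + 2*(-681)) = 3/(-436757 - 1362) = 3/(-438119) = 3*(-1/438119) = -3/438119 ≈ -6.8475e-6)
l/(((98*p(0, -9))*69)) = -3*(-1/(121716*(6 + 0)))/438119 = -3/(438119*((98*(2*(-9)*6))*69)) = -3/(438119*((98*(-108))*69)) = -3/(438119*((-10584*69))) = -3/438119/(-730296) = -3/438119*(-1/730296) = 1/106652184408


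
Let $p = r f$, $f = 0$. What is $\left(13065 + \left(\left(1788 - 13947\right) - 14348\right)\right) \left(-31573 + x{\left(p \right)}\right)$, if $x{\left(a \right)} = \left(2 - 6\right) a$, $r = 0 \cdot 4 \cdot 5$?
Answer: $424404266$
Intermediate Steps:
$r = 0$ ($r = 0 \cdot 5 = 0$)
$p = 0$ ($p = 0 \cdot 0 = 0$)
$x{\left(a \right)} = - 4 a$
$\left(13065 + \left(\left(1788 - 13947\right) - 14348\right)\right) \left(-31573 + x{\left(p \right)}\right) = \left(13065 + \left(\left(1788 - 13947\right) - 14348\right)\right) \left(-31573 - 0\right) = \left(13065 - 26507\right) \left(-31573 + 0\right) = \left(13065 - 26507\right) \left(-31573\right) = \left(-13442\right) \left(-31573\right) = 424404266$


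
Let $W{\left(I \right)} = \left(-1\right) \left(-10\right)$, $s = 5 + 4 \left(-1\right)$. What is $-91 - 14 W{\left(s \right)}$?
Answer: $-231$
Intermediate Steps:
$s = 1$ ($s = 5 - 4 = 1$)
$W{\left(I \right)} = 10$
$-91 - 14 W{\left(s \right)} = -91 - 140 = -231$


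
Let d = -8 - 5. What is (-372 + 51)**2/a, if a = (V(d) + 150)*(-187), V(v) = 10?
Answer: -103041/29920 ≈ -3.4439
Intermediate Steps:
d = -13
a = -29920 (a = (10 + 150)*(-187) = 160*(-187) = -29920)
(-372 + 51)**2/a = (-372 + 51)**2/(-29920) = (-321)**2*(-1/29920) = 103041*(-1/29920) = -103041/29920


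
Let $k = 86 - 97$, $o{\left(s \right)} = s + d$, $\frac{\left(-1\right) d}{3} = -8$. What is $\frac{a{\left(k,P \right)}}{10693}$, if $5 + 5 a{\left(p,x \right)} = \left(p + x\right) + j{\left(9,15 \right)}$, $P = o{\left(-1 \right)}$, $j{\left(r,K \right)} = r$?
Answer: $\frac{16}{53465} \approx 0.00029926$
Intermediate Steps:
$d = 24$ ($d = \left(-3\right) \left(-8\right) = 24$)
$o{\left(s \right)} = 24 + s$ ($o{\left(s \right)} = s + 24 = 24 + s$)
$k = -11$ ($k = 86 - 97 = -11$)
$P = 23$ ($P = 24 - 1 = 23$)
$a{\left(p,x \right)} = \frac{4}{5} + \frac{p}{5} + \frac{x}{5}$ ($a{\left(p,x \right)} = -1 + \frac{\left(p + x\right) + 9}{5} = -1 + \frac{9 + p + x}{5} = -1 + \left(\frac{9}{5} + \frac{p}{5} + \frac{x}{5}\right) = \frac{4}{5} + \frac{p}{5} + \frac{x}{5}$)
$\frac{a{\left(k,P \right)}}{10693} = \frac{\frac{4}{5} + \frac{1}{5} \left(-11\right) + \frac{1}{5} \cdot 23}{10693} = \left(\frac{4}{5} - \frac{11}{5} + \frac{23}{5}\right) \frac{1}{10693} = \frac{16}{5} \cdot \frac{1}{10693} = \frac{16}{53465}$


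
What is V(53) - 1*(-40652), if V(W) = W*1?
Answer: 40705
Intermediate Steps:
V(W) = W
V(53) - 1*(-40652) = 53 - 1*(-40652) = 53 + 40652 = 40705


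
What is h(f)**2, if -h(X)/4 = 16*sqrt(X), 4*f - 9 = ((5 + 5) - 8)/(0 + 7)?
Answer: 66560/7 ≈ 9508.6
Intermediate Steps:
f = 65/28 (f = 9/4 + (((5 + 5) - 8)/(0 + 7))/4 = 9/4 + ((10 - 8)/7)/4 = 9/4 + (2*(1/7))/4 = 9/4 + (1/4)*(2/7) = 9/4 + 1/14 = 65/28 ≈ 2.3214)
h(X) = -64*sqrt(X)
h(f)**2 = (-32*sqrt(455)/7)**2 = 66560/7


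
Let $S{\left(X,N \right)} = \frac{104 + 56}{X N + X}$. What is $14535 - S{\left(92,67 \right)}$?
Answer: $\frac{5683175}{391} \approx 14535.0$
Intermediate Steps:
$S{\left(X,N \right)} = \frac{160}{X + N X}$ ($S{\left(X,N \right)} = \frac{160}{N X + X} = \frac{160}{X + N X}$)
$14535 - S{\left(92,67 \right)} = 14535 - \frac{160}{92 \left(1 + 67\right)} = 14535 - 160 \cdot \frac{1}{92} \cdot \frac{1}{68} = 14535 - \frac{10}{391} = \frac{5683175}{391}$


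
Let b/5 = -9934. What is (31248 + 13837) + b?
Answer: -4585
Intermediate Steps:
b = -49670 (b = 5*(-9934) = -49670)
(31248 + 13837) + b = (31248 + 13837) - 49670 = 45085 - 49670 = -4585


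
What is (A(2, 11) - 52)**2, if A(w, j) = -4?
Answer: 3136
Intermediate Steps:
(A(2, 11) - 52)**2 = (-4 - 52)**2 = (-56)**2 = 3136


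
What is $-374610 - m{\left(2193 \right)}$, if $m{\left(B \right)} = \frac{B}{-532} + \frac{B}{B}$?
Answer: $- \frac{199290859}{532} \approx -3.7461 \cdot 10^{5}$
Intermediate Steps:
$m{\left(B \right)} = 1 - \frac{B}{532}$ ($m{\left(B \right)} = B \left(- \frac{1}{532}\right) + 1 = - \frac{B}{532} + 1 = 1 - \frac{B}{532}$)
$-374610 - m{\left(2193 \right)} = -374610 - \left(1 - \frac{2193}{532}\right) = -374610 - - \frac{1661}{532} = -374610 + \frac{1661}{532} = - \frac{199290859}{532}$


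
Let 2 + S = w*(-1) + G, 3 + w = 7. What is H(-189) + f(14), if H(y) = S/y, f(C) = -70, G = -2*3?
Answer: -4406/63 ≈ -69.937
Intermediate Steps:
w = 4 (w = -3 + 7 = 4)
G = -6
S = -12 (S = -2 + (4*(-1) - 6) = -2 + (-4 - 6) = -2 - 10 = -12)
H(y) = -12/y
H(-189) + f(14) = -12/(-189) - 70 = -12*(-1/189) - 70 = 4/63 - 70 = -4406/63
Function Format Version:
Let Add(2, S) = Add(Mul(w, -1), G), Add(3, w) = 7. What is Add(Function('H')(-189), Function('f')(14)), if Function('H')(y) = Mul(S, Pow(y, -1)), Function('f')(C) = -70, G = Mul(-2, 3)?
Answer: Rational(-4406, 63) ≈ -69.937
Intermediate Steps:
w = 4 (w = Add(-3, 7) = 4)
G = -6
S = -12 (S = Add(-2, Add(Mul(4, -1), -6)) = Add(-2, Add(-4, -6)) = Add(-2, -10) = -12)
Function('H')(y) = Mul(-12, Pow(y, -1))
Add(Function('H')(-189), Function('f')(14)) = Add(Mul(-12, Pow(-189, -1)), -70) = Add(Mul(-12, Rational(-1, 189)), -70) = Add(Rational(4, 63), -70) = Rational(-4406, 63)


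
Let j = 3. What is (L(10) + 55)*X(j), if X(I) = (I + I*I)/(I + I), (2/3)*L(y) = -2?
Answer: 104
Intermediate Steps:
L(y) = -3 (L(y) = (3/2)*(-2) = -3)
X(I) = (I + I**2)/(2*I) (X(I) = (I + I**2)/((2*I)) = (I + I**2)*(1/(2*I)) = (I + I**2)/(2*I))
(L(10) + 55)*X(j) = (-3 + 55)*(1/2 + (1/2)*3) = 52*(1/2 + 3/2) = 52*2 = 104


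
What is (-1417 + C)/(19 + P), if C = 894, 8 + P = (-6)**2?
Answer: -523/47 ≈ -11.128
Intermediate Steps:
P = 28 (P = -8 + (-6)**2 = -8 + 36 = 28)
(-1417 + C)/(19 + P) = (-1417 + 894)/(19 + 28) = -523/47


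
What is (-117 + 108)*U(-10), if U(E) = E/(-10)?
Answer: -9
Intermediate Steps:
U(E) = -E/10 (U(E) = E*(-1/10) = -E/10)
(-117 + 108)*U(-10) = (-117 + 108)*(-1/10*(-10)) = -9*1 = -9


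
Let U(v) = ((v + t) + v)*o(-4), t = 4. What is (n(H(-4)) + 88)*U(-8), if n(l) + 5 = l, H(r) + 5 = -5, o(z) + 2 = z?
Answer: 5256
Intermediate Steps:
o(z) = -2 + z
H(r) = -10 (H(r) = -5 - 5 = -10)
n(l) = -5 + l
U(v) = -24 - 12*v (U(v) = ((v + 4) + v)*(-2 - 4) = ((4 + v) + v)*(-6) = (4 + 2*v)*(-6) = -24 - 12*v)
(n(H(-4)) + 88)*U(-8) = ((-5 - 10) + 88)*(-24 - 12*(-8)) = (-15 + 88)*(-24 + 96) = 73*72 = 5256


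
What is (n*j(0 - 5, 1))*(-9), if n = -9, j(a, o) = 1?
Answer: 81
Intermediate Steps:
(n*j(0 - 5, 1))*(-9) = -9*1*(-9) = -9*(-9) = 81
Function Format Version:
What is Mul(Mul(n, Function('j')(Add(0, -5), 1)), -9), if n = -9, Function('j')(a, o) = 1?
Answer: 81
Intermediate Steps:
Mul(Mul(n, Function('j')(Add(0, -5), 1)), -9) = Mul(Mul(-9, 1), -9) = Mul(-9, -9) = 81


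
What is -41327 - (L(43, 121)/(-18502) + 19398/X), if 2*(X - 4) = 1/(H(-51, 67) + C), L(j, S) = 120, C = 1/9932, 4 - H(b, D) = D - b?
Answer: -966394406384090/20925863761 ≈ -46182.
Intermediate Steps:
H(b, D) = 4 + b - D (H(b, D) = 4 - (D - b) = 4 + (b - D) = 4 + b - D)
C = 1/9932 ≈ 0.00010068
X = 4524022/1132247 (X = 4 + 1/(2*((4 - 51 - 1*67) + 1/9932)) = 4 + 1/(2*((4 - 51 - 67) + 1/9932)) = 4 + 1/(2*(-114 + 1/9932)) = 4 + 1/(2*(-1132247/9932)) = 4 + (1/2)*(-9932/1132247) = 4 - 4966/1132247 = 4524022/1132247 ≈ 3.9956)
-41327 - (L(43, 121)/(-18502) + 19398/X) = -41327 - (120/(-18502) + 19398/(4524022/1132247)) = -41327 - (120*(-1/18502) + 19398*(1132247/4524022)) = -41327 - (-60/9251 + 10981663653/2262011) = -41327 - 1*101591234733243/20925863761 = -41327 - 101591234733243/20925863761 = -966394406384090/20925863761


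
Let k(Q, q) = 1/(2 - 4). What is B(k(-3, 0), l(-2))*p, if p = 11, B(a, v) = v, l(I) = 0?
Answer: 0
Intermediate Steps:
k(Q, q) = -½ (k(Q, q) = 1/(-2) = -½)
B(k(-3, 0), l(-2))*p = 0*11 = 0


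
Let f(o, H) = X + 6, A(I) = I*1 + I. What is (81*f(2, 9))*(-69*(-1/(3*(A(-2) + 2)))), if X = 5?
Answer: -20493/2 ≈ -10247.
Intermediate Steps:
A(I) = 2*I (A(I) = I + I = 2*I)
f(o, H) = 11 (f(o, H) = 5 + 6 = 11)
(81*f(2, 9))*(-69*(-1/(3*(A(-2) + 2)))) = (81*11)*(-69*(-1/(3*(2*(-2) + 2)))) = 891*(-69*(-1/(3*(-4 + 2)))) = 891*(-69/((-2*(-3)))) = 891*(-69/6) = 891*(-69*⅙) = 891*(-23/2) = -20493/2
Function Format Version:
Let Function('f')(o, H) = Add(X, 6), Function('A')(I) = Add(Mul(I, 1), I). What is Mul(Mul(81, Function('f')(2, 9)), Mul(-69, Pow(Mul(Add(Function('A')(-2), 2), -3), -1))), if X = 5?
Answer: Rational(-20493, 2) ≈ -10247.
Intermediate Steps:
Function('A')(I) = Mul(2, I) (Function('A')(I) = Add(I, I) = Mul(2, I))
Function('f')(o, H) = 11 (Function('f')(o, H) = Add(5, 6) = 11)
Mul(Mul(81, Function('f')(2, 9)), Mul(-69, Pow(Mul(Add(Function('A')(-2), 2), -3), -1))) = Mul(Mul(81, 11), Mul(-69, Pow(Mul(Add(Mul(2, -2), 2), -3), -1))) = Mul(891, Mul(-69, Pow(Mul(Add(-4, 2), -3), -1))) = Mul(891, Mul(-69, Pow(Mul(-2, -3), -1))) = Mul(891, Mul(-69, Pow(6, -1))) = Mul(891, Mul(-69, Rational(1, 6))) = Mul(891, Rational(-23, 2)) = Rational(-20493, 2)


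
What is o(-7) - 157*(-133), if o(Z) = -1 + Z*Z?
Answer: 20929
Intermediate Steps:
o(Z) = -1 + Z²
o(-7) - 157*(-133) = (-1 + (-7)²) - 157*(-133) = (-1 + 49) + 20881 = 48 + 20881 = 20929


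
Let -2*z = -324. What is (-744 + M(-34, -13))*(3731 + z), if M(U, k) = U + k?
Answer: -3079363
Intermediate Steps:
z = 162 (z = -½*(-324) = 162)
(-744 + M(-34, -13))*(3731 + z) = (-744 + (-34 - 13))*(3731 + 162) = (-744 - 47)*3893 = -791*3893 = -3079363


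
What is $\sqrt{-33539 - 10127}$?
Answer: $i \sqrt{43666} \approx 208.96 i$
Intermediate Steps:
$\sqrt{-33539 - 10127} = \sqrt{-43666} = i \sqrt{43666}$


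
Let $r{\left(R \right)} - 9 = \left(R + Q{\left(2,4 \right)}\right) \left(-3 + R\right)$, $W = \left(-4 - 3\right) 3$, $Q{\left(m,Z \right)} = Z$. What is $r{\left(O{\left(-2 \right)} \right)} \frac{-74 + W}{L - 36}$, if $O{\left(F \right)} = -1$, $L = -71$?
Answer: $- \frac{285}{107} \approx -2.6636$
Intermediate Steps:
$W = -21$ ($W = \left(-7\right) 3 = -21$)
$r{\left(R \right)} = 9 + \left(-3 + R\right) \left(4 + R\right)$ ($r{\left(R \right)} = 9 + \left(R + 4\right) \left(-3 + R\right) = 9 + \left(4 + R\right) \left(-3 + R\right) = 9 + \left(-3 + R\right) \left(4 + R\right)$)
$r{\left(O{\left(-2 \right)} \right)} \frac{-74 + W}{L - 36} = \left(-3 - 1 + \left(-1\right)^{2}\right) \frac{-74 - 21}{-71 - 36} = \left(-3 - 1 + 1\right) \left(- \frac{95}{-107}\right) = - 3 \left(\left(-95\right) \left(- \frac{1}{107}\right)\right) = \left(-3\right) \frac{95}{107} = - \frac{285}{107}$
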